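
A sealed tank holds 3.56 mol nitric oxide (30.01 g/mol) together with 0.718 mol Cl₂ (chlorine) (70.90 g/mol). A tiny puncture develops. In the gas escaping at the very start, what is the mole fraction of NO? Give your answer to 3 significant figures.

Rate_i ∝ x_i/√M_i (Graham's law weighted by mole fraction), so the effusate composition follows n_i/√M_i.
x_NO(eff) = (n_NO/√M_NO) / (n_NO/√M_NO + n_Cl₂/√M_Cl₂)
= (3.56/√30.01) / (3.56/√30.01 + 0.718/√70.90) = 0.6499/(0.6499 + 0.08527) = 0.884.

0.884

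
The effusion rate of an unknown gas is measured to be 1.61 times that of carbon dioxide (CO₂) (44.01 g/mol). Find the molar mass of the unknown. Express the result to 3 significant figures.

Graham's law gives rate_X/rate_CO₂ = √(M_CO₂/M_X).
1.61 = √(44.01/M_X)
M_X = 44.01 / 1.61² = 44.01 / 2.592 = 17.0 g/mol

17.0 g/mol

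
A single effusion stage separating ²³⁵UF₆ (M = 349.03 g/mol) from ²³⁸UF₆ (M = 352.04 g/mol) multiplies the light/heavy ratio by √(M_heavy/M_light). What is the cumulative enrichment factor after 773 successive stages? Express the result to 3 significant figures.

The single-stage factor is √(M_heavy/M_light), so 773 stages give [√(352.04/349.03)]^773 = (352.04/349.03)^(773/2).
= 1.00862^(773/2) = 27.6.

27.6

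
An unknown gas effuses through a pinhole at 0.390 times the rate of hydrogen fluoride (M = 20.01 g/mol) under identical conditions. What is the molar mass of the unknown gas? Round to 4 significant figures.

Since effusion rate ∝ 1/√M, rate_X/rate_HF = √(M_HF/M_X).
0.390 = √(20.01/M_X)
M_X = 20.01 / 0.390² = 20.01 / 0.1521 = 131.6 g/mol

131.6 g/mol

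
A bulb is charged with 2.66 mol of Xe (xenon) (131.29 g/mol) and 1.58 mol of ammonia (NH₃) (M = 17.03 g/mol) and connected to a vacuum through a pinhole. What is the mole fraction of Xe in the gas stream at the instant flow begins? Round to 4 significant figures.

The effusion rate of species i is ∝ p_i/√M_i ∝ n_i/√M_i.
Mole fraction of Xe in the effusate = (n_Xe/√M_Xe) / (n_Xe/√M_Xe + n_NH₃/√M_NH₃)
= (2.66/√131.29) / (2.66/√131.29 + 1.58/√17.03) = 0.2321/(0.2321 + 0.3829) = 0.3775.

0.3775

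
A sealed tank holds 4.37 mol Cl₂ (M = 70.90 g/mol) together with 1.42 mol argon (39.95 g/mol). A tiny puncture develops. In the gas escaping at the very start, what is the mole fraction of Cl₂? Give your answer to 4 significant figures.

Each component's effusion rate ∝ (its partial pressure)·(1/√M) ∝ n_i/√M_i.
So x_Cl₂ in the escaping gas = (n_Cl₂/√M_Cl₂) / Σ(n_i/√M_i)
= (4.37/√70.90) / (4.37/√70.90 + 1.42/√39.95) = 0.5190/(0.5190 + 0.2247) = 0.6979.

0.6979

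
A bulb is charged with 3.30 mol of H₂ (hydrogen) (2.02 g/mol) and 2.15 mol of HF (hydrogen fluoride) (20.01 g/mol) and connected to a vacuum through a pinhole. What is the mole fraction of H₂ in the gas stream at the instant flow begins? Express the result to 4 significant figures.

0.8285

Effusion rate of each component ∝ n_i/√M_i (partial pressure × 1/√M).
x_H₂(eff) = (n_H₂/√M_H₂) / (n_H₂/√M_H₂ + n_HF/√M_HF)
= (3.30/√2.02) / (3.30/√2.02 + 2.15/√20.01) = 2.322/(2.322 + 0.4806) = 0.8285.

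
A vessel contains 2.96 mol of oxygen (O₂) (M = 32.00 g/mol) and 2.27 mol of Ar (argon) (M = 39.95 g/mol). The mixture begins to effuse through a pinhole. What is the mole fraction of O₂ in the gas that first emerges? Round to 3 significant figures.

Each component's effusion rate ∝ (its partial pressure)·(1/√M) ∝ n_i/√M_i.
x_O₂(eff) = (n_O₂/√M_O₂) / (n_O₂/√M_O₂ + n_Ar/√M_Ar)
= (2.96/√32.00) / (2.96/√32.00 + 2.27/√39.95) = 0.5233/(0.5233 + 0.3591) = 0.593.

0.593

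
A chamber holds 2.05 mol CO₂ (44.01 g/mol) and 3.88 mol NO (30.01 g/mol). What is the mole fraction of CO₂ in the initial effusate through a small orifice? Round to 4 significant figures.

The effusion rate of species i is ∝ p_i/√M_i ∝ n_i/√M_i.
x_CO₂(eff) = (n_CO₂/√M_CO₂) / (n_CO₂/√M_CO₂ + n_NO/√M_NO)
= (2.05/√44.01) / (2.05/√44.01 + 3.88/√30.01) = 0.3090/(0.3090 + 0.7083) = 0.3038.

0.3038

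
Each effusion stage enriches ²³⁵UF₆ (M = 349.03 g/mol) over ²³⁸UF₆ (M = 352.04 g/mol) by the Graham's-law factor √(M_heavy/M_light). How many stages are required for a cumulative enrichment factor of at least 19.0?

Single-stage factor α = √(352.04/349.03), so ln α = ½ ln(1.00862) = 0.004293.
Need α^N ≥ 19.0 ⇒ N ≥ ln(19.0) / ln α = 2.944 / 0.004293 = 685.80.
Rounding up, N = 686 stages.

686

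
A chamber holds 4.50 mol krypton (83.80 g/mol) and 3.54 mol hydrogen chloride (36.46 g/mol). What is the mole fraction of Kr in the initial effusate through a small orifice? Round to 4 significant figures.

0.4561

Each component's effusion rate ∝ (its partial pressure)·(1/√M) ∝ n_i/√M_i.
Mole fraction of Kr in the effusate = (n_Kr/√M_Kr) / (n_Kr/√M_Kr + n_HCl/√M_HCl)
= (4.50/√83.80) / (4.50/√83.80 + 3.54/√36.46) = 0.4916/(0.4916 + 0.5863) = 0.4561.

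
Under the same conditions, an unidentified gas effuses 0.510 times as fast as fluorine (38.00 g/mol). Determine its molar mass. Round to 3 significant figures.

146 g/mol

Using Graham's law: rate_X/rate_F₂ = √(M_F₂/M_X).
0.510 = √(38.00/M_X)
M_X = 38.00 / 0.510² = 38.00 / 0.2601 = 146 g/mol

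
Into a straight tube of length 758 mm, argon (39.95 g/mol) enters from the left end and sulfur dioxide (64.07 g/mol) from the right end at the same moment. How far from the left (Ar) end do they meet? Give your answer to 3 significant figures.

In equal time, each gas travels a distance ∝ its rate ∝ 1/√M, so d_Ar/d_SO₂ = √(M_SO₂/M_Ar) = √(64.07/39.95) = 1.266.
With d_Ar + d_SO₂ = 758 mm, d_SO₂ = 758/(1 + 1.266) = 334.5 mm.
d_Ar = 758 − 334.5 = 424 mm.

424 mm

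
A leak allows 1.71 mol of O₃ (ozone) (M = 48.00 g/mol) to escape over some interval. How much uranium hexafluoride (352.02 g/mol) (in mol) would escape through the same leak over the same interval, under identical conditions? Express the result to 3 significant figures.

Since effusion rate ∝ 1/√M, rate_UF₆/rate_O₃ = √(M_O₃/M_UF₆) = √(48.00/352.02) = √0.1364 = 0.3693.
So the amount for UF₆ is 1.71 × 0.3693 = 0.631 mol.

0.631 mol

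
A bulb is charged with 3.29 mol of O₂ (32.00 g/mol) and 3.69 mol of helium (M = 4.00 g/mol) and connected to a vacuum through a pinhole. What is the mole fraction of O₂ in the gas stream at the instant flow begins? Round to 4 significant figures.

0.2397

Each component's effusion rate ∝ (its partial pressure)·(1/√M) ∝ n_i/√M_i.
x_O₂(eff) = (n_O₂/√M_O₂) / (n_O₂/√M_O₂ + n_He/√M_He)
= (3.29/√32.00) / (3.29/√32.00 + 3.69/√4.00) = 0.5816/(0.5816 + 1.845) = 0.2397.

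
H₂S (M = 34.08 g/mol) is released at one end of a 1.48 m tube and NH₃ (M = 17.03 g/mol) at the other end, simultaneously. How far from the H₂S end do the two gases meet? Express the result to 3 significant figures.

Distances travelled in equal time are proportional to diffusion rates, so d_H₂S/d_NH₃ = √(M_NH₃/M_H₂S) = √(17.03/34.08) = 0.7069.
With d_H₂S + d_NH₃ = 1.48 m, d_NH₃ = 1.48/(1 + 0.7069) = 0.8671 m.
d_H₂S = 1.48 − 0.8671 = 0.613 m.

0.613 m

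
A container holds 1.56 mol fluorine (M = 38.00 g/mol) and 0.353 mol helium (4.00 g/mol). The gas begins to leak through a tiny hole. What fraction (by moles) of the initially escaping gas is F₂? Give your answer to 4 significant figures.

0.5891

Effusion rate of each component ∝ n_i/√M_i (partial pressure × 1/√M).
x_F₂(eff) = (n_F₂/√M_F₂) / (n_F₂/√M_F₂ + n_He/√M_He)
= (1.56/√38.00) / (1.56/√38.00 + 0.353/√4.00) = 0.2531/(0.2531 + 0.1765) = 0.5891.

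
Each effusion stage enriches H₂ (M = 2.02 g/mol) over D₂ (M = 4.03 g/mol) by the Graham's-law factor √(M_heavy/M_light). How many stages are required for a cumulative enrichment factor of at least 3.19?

4

Per stage α = (4.03/2.02)^(1/2) = 1.99505^0.5, giving ln α = 0.3453.
Need α^N ≥ 3.19 ⇒ N ≥ ln(3.19) / ln α = 1.160 / 0.3453 = 3.36.
Minimum whole number of stages: N = 4.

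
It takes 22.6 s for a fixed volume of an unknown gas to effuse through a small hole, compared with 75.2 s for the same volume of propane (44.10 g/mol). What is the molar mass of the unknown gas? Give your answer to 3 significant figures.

3.98 g/mol

Using Graham's law: t_X/t_C₃H₈ = √(M_X/M_C₃H₈).
22.6/75.2 = 0.3005 = √(M_X/44.10)
M_X = 44.10 × 0.3005² = 44.10 × 0.09032 = 3.98 g/mol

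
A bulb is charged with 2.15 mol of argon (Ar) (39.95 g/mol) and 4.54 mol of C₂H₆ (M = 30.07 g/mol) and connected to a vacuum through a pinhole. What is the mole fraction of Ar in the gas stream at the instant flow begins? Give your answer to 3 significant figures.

0.291

Effusion rate of each component ∝ n_i/√M_i (partial pressure × 1/√M).
Mole fraction of Ar in the effusate = (n_Ar/√M_Ar) / (n_Ar/√M_Ar + n_C₂H₆/√M_C₂H₆)
= (2.15/√39.95) / (2.15/√39.95 + 4.54/√30.07) = 0.3402/(0.3402 + 0.8279) = 0.291.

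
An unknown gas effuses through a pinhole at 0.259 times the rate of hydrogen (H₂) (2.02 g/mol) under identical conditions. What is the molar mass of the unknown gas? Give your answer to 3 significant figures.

30.1 g/mol

Using Graham's law: rate_X/rate_H₂ = √(M_H₂/M_X).
0.259 = √(2.02/M_X)
M_X = 2.02 / 0.259² = 2.02 / 0.06708 = 30.1 g/mol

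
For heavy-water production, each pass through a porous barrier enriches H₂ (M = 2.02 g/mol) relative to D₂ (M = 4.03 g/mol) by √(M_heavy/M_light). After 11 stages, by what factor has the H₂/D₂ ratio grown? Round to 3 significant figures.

The single-stage factor is √(M_heavy/M_light), so 11 stages give [√(4.03/2.02)]^11 = (4.03/2.02)^(11/2).
= 1.99505^(11/2) = 44.6.

44.6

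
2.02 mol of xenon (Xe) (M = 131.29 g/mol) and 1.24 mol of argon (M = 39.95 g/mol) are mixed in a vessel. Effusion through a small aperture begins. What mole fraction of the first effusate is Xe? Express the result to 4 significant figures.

0.4733

The effusion rate of species i is ∝ p_i/√M_i ∝ n_i/√M_i.
Mole fraction of Xe in the effusate = (n_Xe/√M_Xe) / (n_Xe/√M_Xe + n_Ar/√M_Ar)
= (2.02/√131.29) / (2.02/√131.29 + 1.24/√39.95) = 0.1763/(0.1763 + 0.1962) = 0.4733.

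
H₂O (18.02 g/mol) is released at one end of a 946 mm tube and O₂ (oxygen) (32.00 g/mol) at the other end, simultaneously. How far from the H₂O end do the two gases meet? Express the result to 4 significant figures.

540.4 mm

Graham's law gives d_H₂O/d_O₂ = rate_H₂O/rate_O₂ = √(M_O₂/M_H₂O) = √(32.00/18.02) = 1.333.
With d_H₂O + d_O₂ = 946 mm, d_O₂ = 946/(1 + 1.333) = 405.6 mm.
d_H₂O = 946 − 405.6 = 540.4 mm.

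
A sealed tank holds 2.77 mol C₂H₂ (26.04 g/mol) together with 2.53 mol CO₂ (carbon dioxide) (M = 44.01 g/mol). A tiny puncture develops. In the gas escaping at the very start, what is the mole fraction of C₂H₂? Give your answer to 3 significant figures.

Effusion rate of each component ∝ n_i/√M_i (partial pressure × 1/√M).
So x_C₂H₂ in the escaping gas = (n_C₂H₂/√M_C₂H₂) / Σ(n_i/√M_i)
= (2.77/√26.04) / (2.77/√26.04 + 2.53/√44.01) = 0.5428/(0.5428 + 0.3814) = 0.587.

0.587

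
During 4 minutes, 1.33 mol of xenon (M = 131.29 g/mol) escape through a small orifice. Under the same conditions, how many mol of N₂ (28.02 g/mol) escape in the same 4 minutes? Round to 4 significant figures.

2.879 mol

Graham's law gives rate_N₂/rate_Xe = √(M_Xe/M_N₂) = √(131.29/28.02) = √4.686 = 2.165.
So the amount for N₂ is 1.33 × 2.165 = 2.879 mol.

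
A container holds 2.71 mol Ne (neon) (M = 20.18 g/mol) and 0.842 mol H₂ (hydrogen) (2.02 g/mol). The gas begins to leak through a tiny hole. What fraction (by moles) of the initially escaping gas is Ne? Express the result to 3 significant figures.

0.505

The effusion rate of species i is ∝ p_i/√M_i ∝ n_i/√M_i.
So x_Ne in the escaping gas = (n_Ne/√M_Ne) / Σ(n_i/√M_i)
= (2.71/√20.18) / (2.71/√20.18 + 0.842/√2.02) = 0.6033/(0.6033 + 0.5924) = 0.505.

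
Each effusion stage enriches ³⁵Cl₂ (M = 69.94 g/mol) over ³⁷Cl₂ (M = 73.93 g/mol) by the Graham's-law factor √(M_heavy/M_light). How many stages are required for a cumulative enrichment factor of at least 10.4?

85

Per stage α = (73.93/69.94)^(1/2) = 1.05705^0.5, giving ln α = 0.02774.
Need α^N ≥ 10.4 ⇒ N ≥ ln(10.4) / ln α = 2.342 / 0.02774 = 84.42.
Rounding up, N = 85 stages.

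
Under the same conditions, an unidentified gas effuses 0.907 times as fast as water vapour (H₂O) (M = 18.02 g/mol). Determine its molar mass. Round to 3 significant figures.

Since effusion rate ∝ 1/√M, rate_X/rate_H₂O = √(M_H₂O/M_X).
0.907 = √(18.02/M_X)
M_X = 18.02 / 0.907² = 18.02 / 0.8226 = 21.9 g/mol

21.9 g/mol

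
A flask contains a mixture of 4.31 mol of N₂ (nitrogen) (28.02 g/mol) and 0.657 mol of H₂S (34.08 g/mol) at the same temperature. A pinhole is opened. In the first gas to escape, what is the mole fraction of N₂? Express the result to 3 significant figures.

0.879

Rate_i ∝ x_i/√M_i (Graham's law weighted by mole fraction), so the effusate composition follows n_i/√M_i.
x_N₂(eff) = (n_N₂/√M_N₂) / (n_N₂/√M_N₂ + n_H₂S/√M_H₂S)
= (4.31/√28.02) / (4.31/√28.02 + 0.657/√34.08) = 0.8142/(0.8142 + 0.1125) = 0.879.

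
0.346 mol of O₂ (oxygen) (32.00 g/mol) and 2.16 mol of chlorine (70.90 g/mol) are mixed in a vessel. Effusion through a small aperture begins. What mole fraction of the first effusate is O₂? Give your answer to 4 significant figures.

0.1925

Effusion rate of each component ∝ n_i/√M_i (partial pressure × 1/√M).
x_O₂(eff) = (n_O₂/√M_O₂) / (n_O₂/√M_O₂ + n_Cl₂/√M_Cl₂)
= (0.346/√32.00) / (0.346/√32.00 + 2.16/√70.90) = 0.06116/(0.06116 + 0.2565) = 0.1925.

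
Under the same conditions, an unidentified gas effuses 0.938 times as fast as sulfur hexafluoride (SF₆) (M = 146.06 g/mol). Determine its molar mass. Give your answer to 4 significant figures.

Since effusion rate ∝ 1/√M, rate_X/rate_SF₆ = √(M_SF₆/M_X).
0.938 = √(146.06/M_X)
M_X = 146.06 / 0.938² = 146.06 / 0.8798 = 166.0 g/mol

166.0 g/mol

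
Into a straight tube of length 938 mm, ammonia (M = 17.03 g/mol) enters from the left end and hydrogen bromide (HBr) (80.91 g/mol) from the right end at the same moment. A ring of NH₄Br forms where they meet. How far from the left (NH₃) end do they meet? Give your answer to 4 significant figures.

643.0 mm

Graham's law gives d_NH₃/d_HBr = rate_NH₃/rate_HBr = √(M_HBr/M_NH₃) = √(80.91/17.03) = 2.180.
With d_NH₃ + d_HBr = 938 mm, d_HBr = 938/(1 + 2.180) = 295.0 mm.
d_NH₃ = 938 − 295.0 = 643.0 mm.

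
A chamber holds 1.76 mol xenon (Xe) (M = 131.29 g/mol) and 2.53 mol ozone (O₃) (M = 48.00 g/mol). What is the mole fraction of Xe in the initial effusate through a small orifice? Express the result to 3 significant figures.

Each component's effusion rate ∝ (its partial pressure)·(1/√M) ∝ n_i/√M_i.
Mole fraction of Xe in the effusate = (n_Xe/√M_Xe) / (n_Xe/√M_Xe + n_O₃/√M_O₃)
= (1.76/√131.29) / (1.76/√131.29 + 2.53/√48.00) = 0.1536/(0.1536 + 0.3652) = 0.296.

0.296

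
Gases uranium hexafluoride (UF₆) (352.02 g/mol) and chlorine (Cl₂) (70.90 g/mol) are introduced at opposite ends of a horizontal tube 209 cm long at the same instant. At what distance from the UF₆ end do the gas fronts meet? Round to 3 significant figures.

64.7 cm

Graham's law gives d_UF₆/d_Cl₂ = rate_UF₆/rate_Cl₂ = √(M_Cl₂/M_UF₆) = √(70.90/352.02) = 0.4488.
With d_UF₆ + d_Cl₂ = 209 cm, d_Cl₂ = 209/(1 + 0.4488) = 144.3 cm.
d_UF₆ = 209 − 144.3 = 64.7 cm.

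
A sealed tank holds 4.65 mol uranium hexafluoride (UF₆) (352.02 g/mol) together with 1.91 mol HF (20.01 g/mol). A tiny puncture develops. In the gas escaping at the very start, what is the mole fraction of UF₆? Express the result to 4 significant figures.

0.3673

Each component's effusion rate ∝ (its partial pressure)·(1/√M) ∝ n_i/√M_i.
Mole fraction of UF₆ in the effusate = (n_UF₆/√M_UF₆) / (n_UF₆/√M_UF₆ + n_HF/√M_HF)
= (4.65/√352.02) / (4.65/√352.02 + 1.91/√20.01) = 0.2478/(0.2478 + 0.4270) = 0.3673.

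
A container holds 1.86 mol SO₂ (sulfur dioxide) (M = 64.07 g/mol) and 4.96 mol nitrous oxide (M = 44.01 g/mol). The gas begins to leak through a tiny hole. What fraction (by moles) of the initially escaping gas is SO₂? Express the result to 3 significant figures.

Rate_i ∝ x_i/√M_i (Graham's law weighted by mole fraction), so the effusate composition follows n_i/√M_i.
Mole fraction of SO₂ in the effusate = (n_SO₂/√M_SO₂) / (n_SO₂/√M_SO₂ + n_N₂O/√M_N₂O)
= (1.86/√64.07) / (1.86/√64.07 + 4.96/√44.01) = 0.2324/(0.2324 + 0.7477) = 0.237.

0.237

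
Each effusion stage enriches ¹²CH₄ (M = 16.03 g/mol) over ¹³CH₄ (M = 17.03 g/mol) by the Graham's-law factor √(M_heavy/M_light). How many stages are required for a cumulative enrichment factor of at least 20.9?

Per stage α = (17.03/16.03)^(1/2) = 1.06238^0.5, giving ln α = 0.03026.
Need α^N ≥ 20.9 ⇒ N ≥ ln(20.9) / ln α = 3.040 / 0.03026 = 100.46.
Minimum whole number of stages: N = 101.

101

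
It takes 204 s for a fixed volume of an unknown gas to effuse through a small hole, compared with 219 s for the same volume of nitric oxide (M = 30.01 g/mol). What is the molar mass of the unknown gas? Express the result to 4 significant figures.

Since effusion rate ∝ 1/√M, t_X/t_NO = √(M_X/M_NO).
204/219 = 0.9315 = √(M_X/30.01)
M_X = 30.01 × 0.9315² = 30.01 × 0.8677 = 26.04 g/mol

26.04 g/mol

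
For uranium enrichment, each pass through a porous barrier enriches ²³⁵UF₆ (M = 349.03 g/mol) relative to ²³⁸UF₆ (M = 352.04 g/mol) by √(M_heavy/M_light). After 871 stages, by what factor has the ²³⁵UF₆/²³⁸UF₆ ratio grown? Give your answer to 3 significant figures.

42.1

After 871 stages the ratio has grown by (√(352.04/349.03))^871 = (352.04/349.03)^(871/2).
= 1.00862^(871/2) = 42.1.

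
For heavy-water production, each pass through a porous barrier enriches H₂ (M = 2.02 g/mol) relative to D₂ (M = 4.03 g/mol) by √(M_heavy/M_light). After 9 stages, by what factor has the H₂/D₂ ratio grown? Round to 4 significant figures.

After 9 stages the ratio has grown by (√(4.03/2.02))^9 = (4.03/2.02)^(9/2).
= 1.99505^(9/2) = 22.38.

22.38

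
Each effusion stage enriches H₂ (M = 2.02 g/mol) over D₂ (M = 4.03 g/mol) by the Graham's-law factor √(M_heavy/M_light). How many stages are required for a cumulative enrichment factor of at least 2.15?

3

With α = √(4.03/2.02) per stage, ln α = ½ ln(1.99505) = 0.3453.
Need α^N ≥ 2.15 ⇒ N ≥ ln(2.15) / ln α = 0.7655 / 0.3453 = 2.22.
So at least 3 stages are needed.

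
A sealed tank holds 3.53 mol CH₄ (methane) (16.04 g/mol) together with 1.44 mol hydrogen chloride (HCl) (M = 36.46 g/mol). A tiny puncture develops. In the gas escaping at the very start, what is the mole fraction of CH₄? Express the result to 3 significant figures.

Rate_i ∝ x_i/√M_i (Graham's law weighted by mole fraction), so the effusate composition follows n_i/√M_i.
x_CH₄(eff) = (n_CH₄/√M_CH₄) / (n_CH₄/√M_CH₄ + n_HCl/√M_HCl)
= (3.53/√16.04) / (3.53/√16.04 + 1.44/√36.46) = 0.8814/(0.8814 + 0.2385) = 0.787.

0.787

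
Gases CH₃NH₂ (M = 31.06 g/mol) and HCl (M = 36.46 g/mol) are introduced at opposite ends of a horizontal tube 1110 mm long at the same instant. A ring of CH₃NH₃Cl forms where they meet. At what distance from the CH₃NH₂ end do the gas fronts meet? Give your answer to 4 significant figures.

577.2 mm

Graham's law gives d_CH₃NH₂/d_HCl = rate_CH₃NH₂/rate_HCl = √(M_HCl/M_CH₃NH₂) = √(36.46/31.06) = 1.083.
With d_CH₃NH₂ + d_HCl = 1110 mm, d_HCl = 1110/(1 + 1.083) = 532.8 mm.
d_CH₃NH₂ = 1110 − 532.8 = 577.2 mm.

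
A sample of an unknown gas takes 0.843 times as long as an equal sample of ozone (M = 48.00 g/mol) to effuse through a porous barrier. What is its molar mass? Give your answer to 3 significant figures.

34.1 g/mol

Since effusion rate ∝ 1/√M, t_X/t_O₃ = √(M_X/M_O₃).
0.843 = √(M_X/48.00)
M_X = 48.00 × 0.843² = 48.00 × 0.7106 = 34.1 g/mol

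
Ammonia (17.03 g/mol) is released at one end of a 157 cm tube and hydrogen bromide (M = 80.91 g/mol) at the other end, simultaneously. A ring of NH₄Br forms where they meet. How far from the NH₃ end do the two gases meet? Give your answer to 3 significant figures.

Distances travelled in equal time are proportional to diffusion rates, so d_NH₃/d_HBr = √(M_HBr/M_NH₃) = √(80.91/17.03) = 2.180.
With d_NH₃ + d_HBr = 157 cm, d_HBr = 157/(1 + 2.180) = 49.38 cm.
d_NH₃ = 157 − 49.38 = 108 cm.

108 cm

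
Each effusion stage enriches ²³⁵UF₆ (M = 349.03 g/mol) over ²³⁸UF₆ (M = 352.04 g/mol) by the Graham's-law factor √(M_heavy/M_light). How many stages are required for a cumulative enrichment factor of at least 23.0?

731

With α = √(352.04/349.03) per stage, ln α = ½ ln(1.00862) = 0.004293.
Need α^N ≥ 23.0 ⇒ N ≥ ln(23.0) / ln α = 3.135 / 0.004293 = 730.29.
Rounding up, N = 731 stages.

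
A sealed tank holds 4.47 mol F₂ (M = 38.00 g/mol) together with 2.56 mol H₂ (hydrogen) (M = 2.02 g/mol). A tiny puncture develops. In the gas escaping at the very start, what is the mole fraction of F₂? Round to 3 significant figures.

0.287

Rate_i ∝ x_i/√M_i (Graham's law weighted by mole fraction), so the effusate composition follows n_i/√M_i.
Mole fraction of F₂ in the effusate = (n_F₂/√M_F₂) / (n_F₂/√M_F₂ + n_H₂/√M_H₂)
= (4.47/√38.00) / (4.47/√38.00 + 2.56/√2.02) = 0.7251/(0.7251 + 1.801) = 0.287.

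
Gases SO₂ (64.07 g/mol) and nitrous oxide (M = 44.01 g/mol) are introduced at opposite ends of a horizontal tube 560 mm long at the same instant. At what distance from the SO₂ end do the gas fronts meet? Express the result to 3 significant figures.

254 mm

In equal time, each gas travels a distance ∝ its rate ∝ 1/√M, so d_SO₂/d_N₂O = √(M_N₂O/M_SO₂) = √(44.01/64.07) = 0.8288.
With d_SO₂ + d_N₂O = 560 mm, d_N₂O = 560/(1 + 0.8288) = 306.2 mm.
d_SO₂ = 560 − 306.2 = 254 mm.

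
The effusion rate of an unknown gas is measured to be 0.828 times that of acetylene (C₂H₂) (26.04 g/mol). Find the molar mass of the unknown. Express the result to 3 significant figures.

38.0 g/mol

From Graham's law, rate_X/rate_C₂H₂ = √(M_C₂H₂/M_X).
0.828 = √(26.04/M_X)
M_X = 26.04 / 0.828² = 26.04 / 0.6856 = 38.0 g/mol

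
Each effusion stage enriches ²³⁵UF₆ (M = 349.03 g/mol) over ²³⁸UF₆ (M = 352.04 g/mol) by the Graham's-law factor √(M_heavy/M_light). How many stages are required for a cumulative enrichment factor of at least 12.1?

581

With α = √(352.04/349.03) per stage, ln α = ½ ln(1.00862) = 0.004293.
Need α^N ≥ 12.1 ⇒ N ≥ ln(12.1) / ln α = 2.493 / 0.004293 = 580.70.
So at least 581 stages are needed.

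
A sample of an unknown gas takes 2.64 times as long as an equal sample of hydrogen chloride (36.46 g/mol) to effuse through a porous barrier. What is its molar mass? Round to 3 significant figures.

254 g/mol

From Graham's law, t_X/t_HCl = √(M_X/M_HCl).
2.64 = √(M_X/36.46)
M_X = 36.46 × 2.64² = 36.46 × 6.970 = 254 g/mol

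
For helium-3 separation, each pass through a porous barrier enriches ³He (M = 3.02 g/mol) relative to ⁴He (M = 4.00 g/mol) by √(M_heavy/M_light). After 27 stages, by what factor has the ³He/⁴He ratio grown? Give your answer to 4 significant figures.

44.43

Each stage multiplies the ratio by α = √(4.00/3.02), so after 27 stages the overall factor is α^27 = (4.00/3.02)^(27/2).
= 1.32450^(27/2) = 44.43.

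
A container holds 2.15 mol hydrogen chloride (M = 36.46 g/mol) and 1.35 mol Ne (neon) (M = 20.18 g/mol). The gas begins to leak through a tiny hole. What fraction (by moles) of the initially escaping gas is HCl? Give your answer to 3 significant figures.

0.542

Rate_i ∝ x_i/√M_i (Graham's law weighted by mole fraction), so the effusate composition follows n_i/√M_i.
x_HCl(eff) = (n_HCl/√M_HCl) / (n_HCl/√M_HCl + n_Ne/√M_Ne)
= (2.15/√36.46) / (2.15/√36.46 + 1.35/√20.18) = 0.3561/(0.3561 + 0.3005) = 0.542.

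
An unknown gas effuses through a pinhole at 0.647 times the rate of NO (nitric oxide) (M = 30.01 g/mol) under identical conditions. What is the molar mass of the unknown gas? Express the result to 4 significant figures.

71.69 g/mol

By Graham's law, rate_X/rate_NO = √(M_NO/M_X).
0.647 = √(30.01/M_X)
M_X = 30.01 / 0.647² = 30.01 / 0.4186 = 71.69 g/mol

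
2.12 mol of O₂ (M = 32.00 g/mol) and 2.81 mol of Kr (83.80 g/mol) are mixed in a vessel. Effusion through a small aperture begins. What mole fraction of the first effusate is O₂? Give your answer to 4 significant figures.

Each component's effusion rate ∝ (its partial pressure)·(1/√M) ∝ n_i/√M_i.
x_O₂(eff) = (n_O₂/√M_O₂) / (n_O₂/√M_O₂ + n_Kr/√M_Kr)
= (2.12/√32.00) / (2.12/√32.00 + 2.81/√83.80) = 0.3748/(0.3748 + 0.3070) = 0.5497.

0.5497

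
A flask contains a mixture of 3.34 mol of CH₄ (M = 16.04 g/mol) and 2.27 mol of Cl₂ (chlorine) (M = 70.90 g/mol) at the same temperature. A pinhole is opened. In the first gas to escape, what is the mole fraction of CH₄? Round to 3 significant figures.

The effusion rate of species i is ∝ p_i/√M_i ∝ n_i/√M_i.
Mole fraction of CH₄ in the effusate = (n_CH₄/√M_CH₄) / (n_CH₄/√M_CH₄ + n_Cl₂/√M_Cl₂)
= (3.34/√16.04) / (3.34/√16.04 + 2.27/√70.90) = 0.8340/(0.8340 + 0.2696) = 0.756.

0.756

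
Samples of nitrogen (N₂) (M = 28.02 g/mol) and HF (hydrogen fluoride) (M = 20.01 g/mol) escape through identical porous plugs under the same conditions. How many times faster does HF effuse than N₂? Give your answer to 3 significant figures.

Using Graham's law: rate_HF/rate_N₂ = √(M_N₂/M_HF) = √(28.02/20.01) = √1.400 = 1.18.

1.18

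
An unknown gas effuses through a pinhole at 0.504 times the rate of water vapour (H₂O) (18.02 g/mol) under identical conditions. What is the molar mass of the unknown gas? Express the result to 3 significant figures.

By Graham's law, rate_X/rate_H₂O = √(M_H₂O/M_X).
0.504 = √(18.02/M_X)
M_X = 18.02 / 0.504² = 18.02 / 0.2540 = 70.9 g/mol

70.9 g/mol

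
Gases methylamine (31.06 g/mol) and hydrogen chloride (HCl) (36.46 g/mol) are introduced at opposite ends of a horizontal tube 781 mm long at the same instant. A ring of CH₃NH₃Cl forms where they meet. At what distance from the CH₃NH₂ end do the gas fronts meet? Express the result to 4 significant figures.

406.1 mm

Graham's law gives d_CH₃NH₂/d_HCl = rate_CH₃NH₂/rate_HCl = √(M_HCl/M_CH₃NH₂) = √(36.46/31.06) = 1.083.
With d_CH₃NH₂ + d_HCl = 781 mm, d_HCl = 781/(1 + 1.083) = 374.9 mm.
d_CH₃NH₂ = 781 − 374.9 = 406.1 mm.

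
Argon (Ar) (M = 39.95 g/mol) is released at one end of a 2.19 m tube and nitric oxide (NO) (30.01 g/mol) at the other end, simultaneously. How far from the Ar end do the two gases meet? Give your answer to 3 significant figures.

1.02 m

In equal time, each gas travels a distance ∝ its rate ∝ 1/√M, so d_Ar/d_NO = √(M_NO/M_Ar) = √(30.01/39.95) = 0.8667.
With d_Ar + d_NO = 2.19 m, d_NO = 2.19/(1 + 0.8667) = 1.173 m.
d_Ar = 2.19 − 1.173 = 1.02 m.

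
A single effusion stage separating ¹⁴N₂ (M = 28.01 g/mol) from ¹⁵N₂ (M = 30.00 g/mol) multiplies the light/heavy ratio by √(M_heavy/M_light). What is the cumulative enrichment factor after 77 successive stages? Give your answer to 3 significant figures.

Each stage multiplies the ratio by α = √(30.00/28.01), so after 77 stages the overall factor is α^77 = (30.00/28.01)^(77/2).
= 1.07105^(77/2) = 14.0.

14.0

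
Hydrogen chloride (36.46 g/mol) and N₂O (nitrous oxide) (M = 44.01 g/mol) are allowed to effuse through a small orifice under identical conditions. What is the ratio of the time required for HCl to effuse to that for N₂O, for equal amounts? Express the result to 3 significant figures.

0.910

From Graham's law, t_HCl/t_N₂O = √(M_HCl/M_N₂O) = √(36.46/44.01) = √0.8284 = 0.910.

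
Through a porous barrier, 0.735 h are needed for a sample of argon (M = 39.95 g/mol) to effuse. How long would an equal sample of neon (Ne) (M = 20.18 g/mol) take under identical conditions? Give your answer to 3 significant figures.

Graham's law gives t_Ne/t_Ar = √(M_Ne/M_Ar) = √(20.18/39.95) = √0.5051 = 0.7107.
So the time for Ne is 0.735 × 0.7107 = 0.522 h.

0.522 h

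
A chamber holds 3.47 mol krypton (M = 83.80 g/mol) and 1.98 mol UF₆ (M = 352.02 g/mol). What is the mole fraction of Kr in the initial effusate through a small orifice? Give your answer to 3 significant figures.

Rate_i ∝ x_i/√M_i (Graham's law weighted by mole fraction), so the effusate composition follows n_i/√M_i.
Mole fraction of Kr in the effusate = (n_Kr/√M_Kr) / (n_Kr/√M_Kr + n_UF₆/√M_UF₆)
= (3.47/√83.80) / (3.47/√83.80 + 1.98/√352.02) = 0.3791/(0.3791 + 0.1055) = 0.782.

0.782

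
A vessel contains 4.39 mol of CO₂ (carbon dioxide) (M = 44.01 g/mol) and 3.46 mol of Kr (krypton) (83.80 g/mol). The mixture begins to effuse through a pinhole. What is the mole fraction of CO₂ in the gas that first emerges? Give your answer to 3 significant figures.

0.636

Rate_i ∝ x_i/√M_i (Graham's law weighted by mole fraction), so the effusate composition follows n_i/√M_i.
x_CO₂(eff) = (n_CO₂/√M_CO₂) / (n_CO₂/√M_CO₂ + n_Kr/√M_Kr)
= (4.39/√44.01) / (4.39/√44.01 + 3.46/√83.80) = 0.6617/(0.6617 + 0.3780) = 0.636.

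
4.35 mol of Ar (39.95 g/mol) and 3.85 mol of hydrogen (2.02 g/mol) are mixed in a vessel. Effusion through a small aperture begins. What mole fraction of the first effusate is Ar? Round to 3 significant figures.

0.203

The effusion rate of species i is ∝ p_i/√M_i ∝ n_i/√M_i.
Mole fraction of Ar in the effusate = (n_Ar/√M_Ar) / (n_Ar/√M_Ar + n_H₂/√M_H₂)
= (4.35/√39.95) / (4.35/√39.95 + 3.85/√2.02) = 0.6882/(0.6882 + 2.709) = 0.203.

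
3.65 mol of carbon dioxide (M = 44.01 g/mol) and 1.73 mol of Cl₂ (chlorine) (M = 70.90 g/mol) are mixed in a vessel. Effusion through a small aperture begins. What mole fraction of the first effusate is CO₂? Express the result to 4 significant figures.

0.7281

Effusion rate of each component ∝ n_i/√M_i (partial pressure × 1/√M).
x_CO₂(eff) = (n_CO₂/√M_CO₂) / (n_CO₂/√M_CO₂ + n_Cl₂/√M_Cl₂)
= (3.65/√44.01) / (3.65/√44.01 + 1.73/√70.90) = 0.5502/(0.5502 + 0.2055) = 0.7281.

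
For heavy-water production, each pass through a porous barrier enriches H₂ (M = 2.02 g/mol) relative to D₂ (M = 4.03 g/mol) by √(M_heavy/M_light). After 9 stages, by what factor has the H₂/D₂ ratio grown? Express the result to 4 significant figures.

Overall factor = α^9 with α = √(4.03/2.02), i.e. (4.03/2.02)^(9/2).
= 1.99505^(9/2) = 22.38.

22.38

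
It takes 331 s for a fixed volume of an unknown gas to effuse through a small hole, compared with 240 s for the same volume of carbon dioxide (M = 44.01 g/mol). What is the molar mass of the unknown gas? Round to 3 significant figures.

Using Graham's law: t_X/t_CO₂ = √(M_X/M_CO₂).
331/240 = 1.379 = √(M_X/44.01)
M_X = 44.01 × 1.379² = 44.01 × 1.902 = 83.7 g/mol

83.7 g/mol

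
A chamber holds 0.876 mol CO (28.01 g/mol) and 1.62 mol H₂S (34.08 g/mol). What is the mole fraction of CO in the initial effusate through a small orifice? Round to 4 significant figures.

0.3736

Effusion rate of each component ∝ n_i/√M_i (partial pressure × 1/√M).
Mole fraction of CO in the effusate = (n_CO/√M_CO) / (n_CO/√M_CO + n_H₂S/√M_H₂S)
= (0.876/√28.01) / (0.876/√28.01 + 1.62/√34.08) = 0.1655/(0.1655 + 0.2775) = 0.3736.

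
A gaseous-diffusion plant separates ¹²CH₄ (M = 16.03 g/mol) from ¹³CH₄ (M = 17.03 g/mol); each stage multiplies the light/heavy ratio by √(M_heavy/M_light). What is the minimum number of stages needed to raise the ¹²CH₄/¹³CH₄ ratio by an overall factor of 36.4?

119

Single-stage factor α = √(17.03/16.03), so ln α = ½ ln(1.06238) = 0.03026.
Need α^N ≥ 36.4 ⇒ N ≥ ln(36.4) / ln α = 3.595 / 0.03026 = 118.80.
Rounding up, N = 119 stages.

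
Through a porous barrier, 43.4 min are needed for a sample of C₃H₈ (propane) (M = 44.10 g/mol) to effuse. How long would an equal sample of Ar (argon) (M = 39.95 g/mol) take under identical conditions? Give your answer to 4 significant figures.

Since effusion rate ∝ 1/√M, t_Ar/t_C₃H₈ = √(M_Ar/M_C₃H₈) = √(39.95/44.10) = √0.9059 = 0.9518.
So the time for Ar is 43.4 × 0.9518 = 41.31 min.

41.31 min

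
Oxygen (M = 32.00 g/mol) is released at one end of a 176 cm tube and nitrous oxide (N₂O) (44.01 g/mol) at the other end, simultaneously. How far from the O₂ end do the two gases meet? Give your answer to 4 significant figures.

Graham's law gives d_O₂/d_N₂O = rate_O₂/rate_N₂O = √(M_N₂O/M_O₂) = √(44.01/32.00) = 1.173.
With d_O₂ + d_N₂O = 176 cm, d_N₂O = 176/(1 + 1.173) = 81.00 cm.
d_O₂ = 176 − 81.00 = 95.00 cm.

95.00 cm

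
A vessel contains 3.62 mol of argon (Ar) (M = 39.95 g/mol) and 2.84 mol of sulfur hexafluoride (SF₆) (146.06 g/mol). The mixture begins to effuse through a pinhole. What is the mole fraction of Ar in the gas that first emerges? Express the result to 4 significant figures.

0.7091

The effusion rate of species i is ∝ p_i/√M_i ∝ n_i/√M_i.
x_Ar(eff) = (n_Ar/√M_Ar) / (n_Ar/√M_Ar + n_SF₆/√M_SF₆)
= (3.62/√39.95) / (3.62/√39.95 + 2.84/√146.06) = 0.5727/(0.5727 + 0.2350) = 0.7091.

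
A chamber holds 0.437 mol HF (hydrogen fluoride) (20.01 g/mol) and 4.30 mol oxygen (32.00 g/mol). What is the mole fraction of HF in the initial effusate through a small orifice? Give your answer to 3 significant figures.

Each component's effusion rate ∝ (its partial pressure)·(1/√M) ∝ n_i/√M_i.
x_HF(eff) = (n_HF/√M_HF) / (n_HF/√M_HF + n_O₂/√M_O₂)
= (0.437/√20.01) / (0.437/√20.01 + 4.30/√32.00) = 0.09769/(0.09769 + 0.7601) = 0.114.

0.114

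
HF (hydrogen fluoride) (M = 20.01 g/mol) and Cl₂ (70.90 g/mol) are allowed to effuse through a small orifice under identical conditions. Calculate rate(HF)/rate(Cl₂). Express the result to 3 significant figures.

1.88

Graham's law gives rate_HF/rate_Cl₂ = √(M_Cl₂/M_HF) = √(70.90/20.01) = √3.543 = 1.88.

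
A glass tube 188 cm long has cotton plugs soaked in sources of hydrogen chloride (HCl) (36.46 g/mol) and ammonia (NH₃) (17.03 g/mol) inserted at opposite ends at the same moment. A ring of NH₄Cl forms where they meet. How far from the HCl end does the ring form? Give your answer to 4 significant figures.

76.32 cm

The fronts meet when d_HCl + d_NH₃ = L with d_HCl/d_NH₃ = √(M_NH₃/M_HCl) (Graham's law). Here √(M_NH₃/M_HCl) = √(17.03/36.46) = 0.6834.
With d_HCl + d_NH₃ = 188 cm, d_NH₃ = 188/(1 + 0.6834) = 111.7 cm.
d_HCl = 188 − 111.7 = 76.32 cm.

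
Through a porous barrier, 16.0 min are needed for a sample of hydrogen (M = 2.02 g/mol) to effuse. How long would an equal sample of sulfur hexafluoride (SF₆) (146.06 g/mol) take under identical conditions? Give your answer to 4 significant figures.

From Graham's law, t_SF₆/t_H₂ = √(M_SF₆/M_H₂) = √(146.06/2.02) = √72.31 = 8.503.
So the time for SF₆ is 16.0 × 8.503 = 136.1 min.

136.1 min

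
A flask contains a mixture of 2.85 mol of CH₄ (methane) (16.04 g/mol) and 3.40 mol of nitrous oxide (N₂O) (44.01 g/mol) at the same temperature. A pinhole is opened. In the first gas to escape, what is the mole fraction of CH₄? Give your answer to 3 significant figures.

0.581

Each component's effusion rate ∝ (its partial pressure)·(1/√M) ∝ n_i/√M_i.
Mole fraction of CH₄ in the effusate = (n_CH₄/√M_CH₄) / (n_CH₄/√M_CH₄ + n_N₂O/√M_N₂O)
= (2.85/√16.04) / (2.85/√16.04 + 3.40/√44.01) = 0.7116/(0.7116 + 0.5125) = 0.581.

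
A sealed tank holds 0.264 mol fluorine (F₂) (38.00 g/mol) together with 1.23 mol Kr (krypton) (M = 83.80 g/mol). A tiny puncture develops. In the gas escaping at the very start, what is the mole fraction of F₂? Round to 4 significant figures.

Rate_i ∝ x_i/√M_i (Graham's law weighted by mole fraction), so the effusate composition follows n_i/√M_i.
So x_F₂ in the escaping gas = (n_F₂/√M_F₂) / Σ(n_i/√M_i)
= (0.264/√38.00) / (0.264/√38.00 + 1.23/√83.80) = 0.04283/(0.04283 + 0.1344) = 0.2417.

0.2417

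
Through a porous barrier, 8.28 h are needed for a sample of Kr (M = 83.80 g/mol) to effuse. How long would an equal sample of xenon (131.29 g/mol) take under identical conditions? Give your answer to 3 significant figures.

From Graham's law, t_Xe/t_Kr = √(M_Xe/M_Kr) = √(131.29/83.80) = √1.567 = 1.252.
So the time for Xe is 8.28 × 1.252 = 10.4 h.

10.4 h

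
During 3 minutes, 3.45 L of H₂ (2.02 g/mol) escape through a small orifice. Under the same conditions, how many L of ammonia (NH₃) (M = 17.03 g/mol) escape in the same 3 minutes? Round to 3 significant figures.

1.19 L

Since effusion rate ∝ 1/√M, rate_NH₃/rate_H₂ = √(M_H₂/M_NH₃) = √(2.02/17.03) = √0.1186 = 0.3444.
So the volume for NH₃ is 3.45 × 0.3444 = 1.19 L.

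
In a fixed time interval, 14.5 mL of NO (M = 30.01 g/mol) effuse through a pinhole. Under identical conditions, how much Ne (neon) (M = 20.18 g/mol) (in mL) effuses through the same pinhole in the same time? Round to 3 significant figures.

Since effusion rate ∝ 1/√M, rate_Ne/rate_NO = √(M_NO/M_Ne) = √(30.01/20.18) = √1.487 = 1.219.
So the volume for Ne is 14.5 × 1.219 = 17.7 mL.

17.7 mL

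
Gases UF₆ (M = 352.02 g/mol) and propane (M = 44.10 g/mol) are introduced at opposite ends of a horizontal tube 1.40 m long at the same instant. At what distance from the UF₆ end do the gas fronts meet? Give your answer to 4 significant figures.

Distances travelled in equal time are proportional to diffusion rates, so d_UF₆/d_C₃H₈ = √(M_C₃H₈/M_UF₆) = √(44.10/352.02) = 0.3539.
With d_UF₆ + d_C₃H₈ = 1.40 m, d_C₃H₈ = 1.40/(1 + 0.3539) = 1.034 m.
d_UF₆ = 1.40 − 1.034 = 0.3660 m.

0.3660 m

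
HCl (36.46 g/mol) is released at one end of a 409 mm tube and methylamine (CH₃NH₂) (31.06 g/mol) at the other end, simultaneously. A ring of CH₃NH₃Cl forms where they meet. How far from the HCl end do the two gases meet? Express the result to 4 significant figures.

In equal time, each gas travels a distance ∝ its rate ∝ 1/√M, so d_HCl/d_CH₃NH₂ = √(M_CH₃NH₂/M_HCl) = √(31.06/36.46) = 0.9230.
With d_HCl + d_CH₃NH₂ = 409 mm, d_CH₃NH₂ = 409/(1 + 0.9230) = 212.7 mm.
d_HCl = 409 − 212.7 = 196.3 mm.

196.3 mm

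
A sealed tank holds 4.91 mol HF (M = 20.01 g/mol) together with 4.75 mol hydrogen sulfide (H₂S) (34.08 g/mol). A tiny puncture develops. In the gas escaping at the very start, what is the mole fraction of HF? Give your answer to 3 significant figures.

0.574

The effusion rate of species i is ∝ p_i/√M_i ∝ n_i/√M_i.
Mole fraction of HF in the effusate = (n_HF/√M_HF) / (n_HF/√M_HF + n_H₂S/√M_H₂S)
= (4.91/√20.01) / (4.91/√20.01 + 4.75/√34.08) = 1.098/(1.098 + 0.8137) = 0.574.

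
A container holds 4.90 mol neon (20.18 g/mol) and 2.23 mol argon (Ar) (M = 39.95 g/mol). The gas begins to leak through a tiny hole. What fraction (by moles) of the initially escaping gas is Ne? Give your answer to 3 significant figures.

0.756

Effusion rate of each component ∝ n_i/√M_i (partial pressure × 1/√M).
x_Ne(eff) = (n_Ne/√M_Ne) / (n_Ne/√M_Ne + n_Ar/√M_Ar)
= (4.90/√20.18) / (4.90/√20.18 + 2.23/√39.95) = 1.091/(1.091 + 0.3528) = 0.756.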